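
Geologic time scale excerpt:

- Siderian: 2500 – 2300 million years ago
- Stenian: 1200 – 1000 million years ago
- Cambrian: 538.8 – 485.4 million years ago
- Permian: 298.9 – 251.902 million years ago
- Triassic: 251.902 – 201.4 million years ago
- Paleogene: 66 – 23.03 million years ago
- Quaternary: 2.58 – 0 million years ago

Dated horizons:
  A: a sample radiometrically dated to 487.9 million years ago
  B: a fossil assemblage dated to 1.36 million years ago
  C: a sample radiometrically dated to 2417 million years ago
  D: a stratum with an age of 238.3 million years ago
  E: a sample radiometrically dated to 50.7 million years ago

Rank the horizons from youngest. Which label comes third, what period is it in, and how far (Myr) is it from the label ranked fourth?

Sorted youngest-first by Ma: B (1.36), E (50.7), D (238.3), A (487.9), C (2417).
The third youngest is D at 238.3 Ma, which lies in 251.902–201.4 Ma: the Triassic.
The fourth youngest is A at 487.9 Ma; separation = |238.3 − 487.9| = 249.6 Myr.

D, in the Triassic; 249.6 million years to A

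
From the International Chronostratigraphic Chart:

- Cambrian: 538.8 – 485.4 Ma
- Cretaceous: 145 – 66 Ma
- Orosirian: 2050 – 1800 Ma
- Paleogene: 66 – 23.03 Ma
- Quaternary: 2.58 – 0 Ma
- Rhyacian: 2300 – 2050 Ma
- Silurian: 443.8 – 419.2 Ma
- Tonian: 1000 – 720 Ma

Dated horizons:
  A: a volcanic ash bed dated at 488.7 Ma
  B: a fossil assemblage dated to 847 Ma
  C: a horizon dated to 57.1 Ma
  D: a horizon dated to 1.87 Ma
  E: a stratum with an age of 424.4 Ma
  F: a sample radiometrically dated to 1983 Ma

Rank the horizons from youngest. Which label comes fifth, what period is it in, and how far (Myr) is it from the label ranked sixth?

Sorted youngest-first by Ma: D (1.87), C (57.1), E (424.4), A (488.7), B (847), F (1983).
The fifth youngest is B at 847 Ma, which lies in 1000–720 Ma: the Tonian.
The sixth youngest is F at 1983 Ma; separation = |847 − 1983| = 1136 Myr.

B, in the Tonian; 1136 million years to F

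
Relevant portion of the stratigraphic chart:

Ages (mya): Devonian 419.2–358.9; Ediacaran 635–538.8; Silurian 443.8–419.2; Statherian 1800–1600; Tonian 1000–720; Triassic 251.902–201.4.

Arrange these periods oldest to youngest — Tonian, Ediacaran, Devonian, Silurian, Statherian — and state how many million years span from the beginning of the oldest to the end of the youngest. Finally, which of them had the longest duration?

Statherian, Tonian, Ediacaran, Silurian, Devonian; total span 1441.1 Myr; longest is Tonian

From the excerpt: Tonian 1000–720; Ediacaran 635–538.8; Devonian 419.2–358.9; Silurian 443.8–419.2; Statherian 1800–1600 (Ma).
Larger Ma is earlier, so the oldest is Statherian and the youngest is Devonian; oldest to youngest: Statherian, Tonian, Ediacaran, Silurian, Devonian.
Oldest start 1800 minus youngest end 358.9 gives 1441.1 Myr overall.
Individual lengths (start − end): Statherian 200; Ediacaran 96.2; Tonian 280; Silurian 24.6; Devonian 60.3. The largest is Tonian at 280 Myr.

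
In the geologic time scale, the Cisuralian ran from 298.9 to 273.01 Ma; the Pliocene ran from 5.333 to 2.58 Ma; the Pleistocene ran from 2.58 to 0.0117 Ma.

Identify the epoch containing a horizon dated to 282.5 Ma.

Cisuralian

282.5 Ma lies between 298.9 and 273.01 Ma, so it falls in the Cisuralian.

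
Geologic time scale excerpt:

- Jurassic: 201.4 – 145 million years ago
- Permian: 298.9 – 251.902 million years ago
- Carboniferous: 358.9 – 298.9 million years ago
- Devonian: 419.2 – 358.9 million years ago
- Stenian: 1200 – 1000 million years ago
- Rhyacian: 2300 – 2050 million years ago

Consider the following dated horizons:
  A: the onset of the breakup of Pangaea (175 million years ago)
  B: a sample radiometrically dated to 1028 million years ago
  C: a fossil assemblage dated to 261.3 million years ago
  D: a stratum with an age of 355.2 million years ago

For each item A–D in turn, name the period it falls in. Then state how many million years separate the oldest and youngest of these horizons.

Match each age against the start–end ranges in the excerpt: A = 175 Ma → Jurassic (201.4–145); B = 1028 Ma → Stenian (1200–1000); C = 261.3 Ma → Permian (298.9–251.902); D = 355.2 Ma → Carboniferous (358.9–298.9).
The largest age is 1028 Ma and the smallest is 175 Ma; their difference is 853 Myr.

A — Jurassic; B — Stenian; C — Permian; D — Carboniferous; span 853 million years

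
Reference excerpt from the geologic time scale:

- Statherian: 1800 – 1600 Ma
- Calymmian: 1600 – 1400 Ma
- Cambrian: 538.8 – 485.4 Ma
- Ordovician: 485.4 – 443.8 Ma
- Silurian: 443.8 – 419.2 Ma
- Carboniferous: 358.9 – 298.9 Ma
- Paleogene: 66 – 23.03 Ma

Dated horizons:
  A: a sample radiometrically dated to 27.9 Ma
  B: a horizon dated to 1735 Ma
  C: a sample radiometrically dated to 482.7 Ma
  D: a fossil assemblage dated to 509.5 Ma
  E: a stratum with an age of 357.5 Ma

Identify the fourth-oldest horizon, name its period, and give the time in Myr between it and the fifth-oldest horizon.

Sorted oldest-first by Ma: B (1735), D (509.5), C (482.7), E (357.5), A (27.9).
The fourth oldest is E at 357.5 Ma, which lies in 358.9–298.9 Ma: the Carboniferous.
The fifth oldest is A at 27.9 Ma; separation = |357.5 − 27.9| = 329.6 Myr.

E, in the Carboniferous; 329.6 million years to A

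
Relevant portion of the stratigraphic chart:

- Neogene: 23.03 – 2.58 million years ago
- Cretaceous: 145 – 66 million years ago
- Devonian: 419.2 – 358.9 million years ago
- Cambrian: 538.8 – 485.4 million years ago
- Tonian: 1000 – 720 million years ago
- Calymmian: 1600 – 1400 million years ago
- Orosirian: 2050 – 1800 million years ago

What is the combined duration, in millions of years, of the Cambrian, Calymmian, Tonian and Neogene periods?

Duration is start − end for each: (538.8 − 485.4) + (1600 − 1400) + (1000 − 720) + (23.03 − 2.58).
That is 53.4 + 200 + 280 + 20.45, which totals 553.85 million years.

553.85 million years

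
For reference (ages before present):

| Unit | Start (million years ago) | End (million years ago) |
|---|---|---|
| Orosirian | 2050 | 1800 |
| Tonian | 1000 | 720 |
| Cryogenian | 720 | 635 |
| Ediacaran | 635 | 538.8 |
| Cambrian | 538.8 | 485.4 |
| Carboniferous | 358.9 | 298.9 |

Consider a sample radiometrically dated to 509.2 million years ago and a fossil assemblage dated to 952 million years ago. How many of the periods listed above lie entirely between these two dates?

952 Ma sits inside the Tonian (1000–720) and 509.2 Ma inside the Cambrian (538.8–485.4); neither of those is wholly between the two dates.
The listed periods lying completely between them are Cryogenian, Ediacaran — 2 in all.

2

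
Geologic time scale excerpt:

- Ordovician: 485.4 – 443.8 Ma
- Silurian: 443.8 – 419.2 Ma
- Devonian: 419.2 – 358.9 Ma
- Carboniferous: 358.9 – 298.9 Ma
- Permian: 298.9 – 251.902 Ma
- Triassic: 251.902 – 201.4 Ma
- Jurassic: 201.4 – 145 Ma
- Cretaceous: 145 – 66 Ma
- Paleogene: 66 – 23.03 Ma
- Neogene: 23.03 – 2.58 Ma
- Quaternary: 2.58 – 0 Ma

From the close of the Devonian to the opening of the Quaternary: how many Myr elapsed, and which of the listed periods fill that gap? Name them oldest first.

356.32 million years; Carboniferous, Permian, Triassic, Jurassic, Cretaceous, Paleogene, Neogene

End of Devonian = 358.9 Ma; start of Quaternary = 2.58 Ma.
Gap = 358.9 − 2.58 = 356.32 Myr.
Periods wholly inside 358.9–2.58 Ma: Carboniferous (358.9–298.9), Permian (298.9–251.902), Triassic (251.902–201.4), Jurassic (201.4–145), Cretaceous (145–66), Paleogene (66–23.03), Neogene (23.03–2.58).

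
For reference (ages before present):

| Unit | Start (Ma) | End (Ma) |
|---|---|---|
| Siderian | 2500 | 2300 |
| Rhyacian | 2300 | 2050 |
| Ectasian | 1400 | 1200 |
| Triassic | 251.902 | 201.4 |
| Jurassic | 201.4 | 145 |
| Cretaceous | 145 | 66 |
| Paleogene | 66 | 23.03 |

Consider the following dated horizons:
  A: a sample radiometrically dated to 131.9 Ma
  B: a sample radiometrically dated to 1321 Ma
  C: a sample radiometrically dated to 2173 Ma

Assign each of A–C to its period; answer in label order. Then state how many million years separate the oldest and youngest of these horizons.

Match each age against the start–end ranges in the excerpt: A = 131.9 Ma → Cretaceous (145–66); B = 1321 Ma → Ectasian (1400–1200); C = 2173 Ma → Rhyacian (2300–2050).
The largest age is 2173 Ma and the smallest is 131.9 Ma; their difference is 2041.1 Myr.

A — Cretaceous; B — Ectasian; C — Rhyacian; span 2041.1 million years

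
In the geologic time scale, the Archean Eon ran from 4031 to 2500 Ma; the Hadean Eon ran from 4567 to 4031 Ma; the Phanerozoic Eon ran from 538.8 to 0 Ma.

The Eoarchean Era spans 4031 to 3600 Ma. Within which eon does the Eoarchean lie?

The Eoarchean (4031–3600 Ma) lies entirely within 4031–2500 Ma, the Archean Eon.

Archean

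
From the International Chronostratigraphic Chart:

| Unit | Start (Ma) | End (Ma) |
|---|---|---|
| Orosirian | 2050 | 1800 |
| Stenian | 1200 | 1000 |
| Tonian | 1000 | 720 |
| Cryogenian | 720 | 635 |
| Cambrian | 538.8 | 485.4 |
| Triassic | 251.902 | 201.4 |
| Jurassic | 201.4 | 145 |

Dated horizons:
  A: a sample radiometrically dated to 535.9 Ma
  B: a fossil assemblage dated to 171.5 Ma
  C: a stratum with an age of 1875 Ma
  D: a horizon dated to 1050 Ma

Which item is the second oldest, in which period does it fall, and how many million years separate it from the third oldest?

D, in the Stenian; 514.1 million years to A

Sorted oldest-first by Ma: C (1875), D (1050), A (535.9), B (171.5).
The second oldest is D at 1050 Ma, which lies in 1200–1000 Ma: the Stenian.
The third oldest is A at 535.9 Ma; separation = |1050 − 535.9| = 514.1 Myr.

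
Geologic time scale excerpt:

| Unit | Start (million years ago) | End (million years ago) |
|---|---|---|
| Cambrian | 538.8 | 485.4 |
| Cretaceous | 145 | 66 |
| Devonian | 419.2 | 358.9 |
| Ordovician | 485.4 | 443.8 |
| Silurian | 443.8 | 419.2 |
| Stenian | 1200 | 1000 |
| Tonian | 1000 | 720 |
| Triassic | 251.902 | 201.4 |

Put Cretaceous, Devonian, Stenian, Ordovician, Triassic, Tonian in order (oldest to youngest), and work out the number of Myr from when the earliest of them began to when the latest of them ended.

Stenian, Tonian, Ordovician, Devonian, Triassic, Cretaceous; total span 1134 Myr

Start ages (Ma): Stenian 1200, Tonian 1000, Ordovician 485.4, Devonian 419.2, Triassic 251.902, Cretaceous 145.
Ordered oldest to youngest: Stenian, Tonian, Ordovician, Devonian, Triassic, Cretaceous.
Span = 1200 − 66 = 1134 Myr.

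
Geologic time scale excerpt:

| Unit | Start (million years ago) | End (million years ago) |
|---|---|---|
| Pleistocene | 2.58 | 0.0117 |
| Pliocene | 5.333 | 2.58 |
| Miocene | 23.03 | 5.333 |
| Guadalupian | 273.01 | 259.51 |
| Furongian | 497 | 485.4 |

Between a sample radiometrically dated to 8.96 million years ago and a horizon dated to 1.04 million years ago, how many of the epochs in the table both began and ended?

The older date is 8.96 Ma and the younger is 1.04 Ma.
Epochs with start < 8.96 and end > 1.04 Ma: Pliocene (5.333–2.58).
That is 1 complete epoch.

1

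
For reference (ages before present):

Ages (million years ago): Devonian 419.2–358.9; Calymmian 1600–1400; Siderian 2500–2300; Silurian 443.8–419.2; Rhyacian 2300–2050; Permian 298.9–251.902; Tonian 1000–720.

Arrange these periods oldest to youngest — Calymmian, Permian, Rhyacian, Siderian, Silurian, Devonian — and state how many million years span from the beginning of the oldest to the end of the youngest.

Siderian, Rhyacian, Calymmian, Silurian, Devonian, Permian; total span 2248.098 Myr

From the excerpt: Calymmian 1600–1400; Permian 298.9–251.902; Rhyacian 2300–2050; Siderian 2500–2300; Silurian 443.8–419.2; Devonian 419.2–358.9 (Ma).
Larger Ma is earlier, so the oldest is Siderian and the youngest is Permian; oldest to youngest: Siderian, Rhyacian, Calymmian, Silurian, Devonian, Permian.
Oldest start 2500 minus youngest end 251.902 gives 2248.098 Myr overall.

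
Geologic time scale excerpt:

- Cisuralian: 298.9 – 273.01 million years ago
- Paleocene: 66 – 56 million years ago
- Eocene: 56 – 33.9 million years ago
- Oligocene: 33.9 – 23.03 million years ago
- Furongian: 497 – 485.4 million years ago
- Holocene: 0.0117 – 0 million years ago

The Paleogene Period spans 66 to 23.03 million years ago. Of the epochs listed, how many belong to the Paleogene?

Epochs inside 66–23.03 Ma: Paleocene, Eocene, Oligocene — 3 in total.

3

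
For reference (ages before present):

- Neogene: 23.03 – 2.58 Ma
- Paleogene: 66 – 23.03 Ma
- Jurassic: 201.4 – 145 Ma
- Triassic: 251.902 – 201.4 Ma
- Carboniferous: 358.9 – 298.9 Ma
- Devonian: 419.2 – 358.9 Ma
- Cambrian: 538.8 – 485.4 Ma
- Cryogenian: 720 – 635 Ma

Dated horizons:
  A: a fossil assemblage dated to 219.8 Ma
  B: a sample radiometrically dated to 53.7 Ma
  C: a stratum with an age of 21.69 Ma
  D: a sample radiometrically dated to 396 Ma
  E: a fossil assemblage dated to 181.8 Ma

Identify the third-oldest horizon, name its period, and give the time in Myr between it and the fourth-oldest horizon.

E, in the Jurassic; 128.1 million years to B

Larger Ma means older, so oldest first: D 396 > A 219.8 > E 181.8 > B 53.7 > C 21.69.
Counting 3 along gives E (181.8 Ma); the excerpt puts that inside the Jurassic, 201.4–145 Ma.
Next in line is B (53.7 Ma), and 181.8 − 53.7 = 128.1 Myr.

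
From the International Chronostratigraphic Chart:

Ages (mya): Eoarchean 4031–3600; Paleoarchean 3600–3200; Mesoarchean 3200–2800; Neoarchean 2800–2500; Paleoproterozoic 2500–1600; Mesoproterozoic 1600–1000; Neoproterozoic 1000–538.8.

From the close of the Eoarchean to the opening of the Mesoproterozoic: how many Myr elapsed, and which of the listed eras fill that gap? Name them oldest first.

2000 million years; Paleoarchean, Mesoarchean, Neoarchean, Paleoproterozoic

End of Eoarchean = 3600 Ma; start of Mesoproterozoic = 1600 Ma.
Gap = 3600 − 1600 = 2000 Myr.
Eras wholly inside 3600–1600 Ma: Paleoarchean (3600–3200), Mesoarchean (3200–2800), Neoarchean (2800–2500), Paleoproterozoic (2500–1600).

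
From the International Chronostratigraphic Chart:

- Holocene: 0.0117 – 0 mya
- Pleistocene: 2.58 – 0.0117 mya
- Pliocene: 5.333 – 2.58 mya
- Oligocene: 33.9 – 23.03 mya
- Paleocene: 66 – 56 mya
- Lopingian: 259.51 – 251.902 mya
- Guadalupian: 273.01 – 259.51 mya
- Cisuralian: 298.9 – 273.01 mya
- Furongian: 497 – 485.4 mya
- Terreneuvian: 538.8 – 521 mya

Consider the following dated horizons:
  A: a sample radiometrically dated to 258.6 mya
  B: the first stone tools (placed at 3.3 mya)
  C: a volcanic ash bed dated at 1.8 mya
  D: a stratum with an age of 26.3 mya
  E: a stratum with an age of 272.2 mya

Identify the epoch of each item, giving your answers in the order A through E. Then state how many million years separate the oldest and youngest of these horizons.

A — Lopingian; B — Pliocene; C — Pleistocene; D — Oligocene; E — Guadalupian; span 270.4 million years

Match each age against the start–end ranges in the excerpt: A = 258.6 Ma → Lopingian (259.51–251.902); B = 3.3 Ma → Pliocene (5.333–2.58); C = 1.8 Ma → Pleistocene (2.58–0.0117); D = 26.3 Ma → Oligocene (33.9–23.03); E = 272.2 Ma → Guadalupian (273.01–259.51).
The largest age is 272.2 Ma and the smallest is 1.8 Ma; their difference is 270.4 Myr.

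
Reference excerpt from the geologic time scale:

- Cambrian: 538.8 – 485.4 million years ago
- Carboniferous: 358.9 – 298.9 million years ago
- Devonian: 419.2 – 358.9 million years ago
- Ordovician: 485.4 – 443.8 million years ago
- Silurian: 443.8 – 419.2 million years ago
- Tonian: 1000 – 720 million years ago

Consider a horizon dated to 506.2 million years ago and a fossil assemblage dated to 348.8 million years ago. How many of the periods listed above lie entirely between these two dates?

3

The older date is 506.2 Ma and the younger is 348.8 Ma.
Periods with start < 506.2 and end > 348.8 Ma: Ordovician (485.4–443.8), Silurian (443.8–419.2), Devonian (419.2–358.9).
That is 3 complete periods.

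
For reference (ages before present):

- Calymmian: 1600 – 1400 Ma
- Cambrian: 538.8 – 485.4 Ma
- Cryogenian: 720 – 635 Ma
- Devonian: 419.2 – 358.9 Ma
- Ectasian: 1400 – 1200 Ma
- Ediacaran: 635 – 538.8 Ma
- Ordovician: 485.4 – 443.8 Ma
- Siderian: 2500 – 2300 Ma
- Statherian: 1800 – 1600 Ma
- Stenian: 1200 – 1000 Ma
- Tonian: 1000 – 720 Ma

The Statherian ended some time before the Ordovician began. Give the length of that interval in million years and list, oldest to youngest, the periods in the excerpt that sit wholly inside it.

1114.6 million years; Calymmian, Ectasian, Stenian, Tonian, Cryogenian, Ediacaran, Cambrian

The Statherian closes at 1600 Ma and the Ordovician opens at 485.4 Ma, so the interval is 1600 − 485.4 = 1114.6 Myr.
A period fits inside if it starts at or after 1600 Ma and ends at or before 485.4 Ma; oldest first that gives Calymmian, Ectasian, Stenian, Tonian, Cryogenian, Ediacaran, Cambrian.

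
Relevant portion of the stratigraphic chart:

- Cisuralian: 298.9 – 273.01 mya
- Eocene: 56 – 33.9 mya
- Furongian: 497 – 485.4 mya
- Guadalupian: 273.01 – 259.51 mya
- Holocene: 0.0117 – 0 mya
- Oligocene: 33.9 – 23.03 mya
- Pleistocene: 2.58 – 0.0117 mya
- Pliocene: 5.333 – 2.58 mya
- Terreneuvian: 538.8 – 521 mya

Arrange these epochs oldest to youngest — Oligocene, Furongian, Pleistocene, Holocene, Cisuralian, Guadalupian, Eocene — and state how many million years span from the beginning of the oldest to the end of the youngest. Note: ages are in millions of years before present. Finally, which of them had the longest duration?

Start ages (Ma): Furongian 497, Cisuralian 298.9, Guadalupian 273.01, Eocene 56, Oligocene 33.9, Pleistocene 2.58, Holocene 0.0117.
Ordered oldest to youngest: Furongian, Cisuralian, Guadalupian, Eocene, Oligocene, Pleistocene, Holocene.
Span = 497 − 0 = 497 Myr.
Durations: Holocene 0.0117, Oligocene 10.87, Furongian 11.6, Cisuralian 25.89, Guadalupian 13.5, Pleistocene 2.5683, Eocene 22.1 → longest is Cisuralian (25.89 Myr).

Furongian, Cisuralian, Guadalupian, Eocene, Oligocene, Pleistocene, Holocene; total span 497 Myr; longest is Cisuralian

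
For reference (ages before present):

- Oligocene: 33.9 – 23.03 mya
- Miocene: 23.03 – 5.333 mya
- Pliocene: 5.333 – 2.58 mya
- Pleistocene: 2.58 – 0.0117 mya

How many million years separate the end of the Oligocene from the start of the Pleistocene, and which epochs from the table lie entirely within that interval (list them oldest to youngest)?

20.45 million years; Miocene, Pliocene

The Oligocene closes at 23.03 Ma and the Pleistocene opens at 2.58 Ma, so the interval is 23.03 − 2.58 = 20.45 Myr.
An epoch fits inside if it starts at or after 23.03 Ma and ends at or before 2.58 Ma; oldest first that gives Miocene, Pliocene.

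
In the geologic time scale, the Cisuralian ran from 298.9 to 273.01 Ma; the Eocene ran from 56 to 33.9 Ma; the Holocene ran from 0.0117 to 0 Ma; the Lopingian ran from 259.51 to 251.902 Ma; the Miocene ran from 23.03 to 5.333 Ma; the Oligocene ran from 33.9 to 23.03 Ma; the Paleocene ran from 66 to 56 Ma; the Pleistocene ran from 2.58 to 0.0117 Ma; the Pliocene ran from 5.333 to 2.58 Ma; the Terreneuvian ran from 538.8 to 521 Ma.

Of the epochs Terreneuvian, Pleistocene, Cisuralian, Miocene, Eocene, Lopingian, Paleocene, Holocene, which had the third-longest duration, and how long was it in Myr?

Start − end for each: Terreneuvian 538.8 − 521 = 17.8; Pleistocene 2.58 − 0.0117 = 2.5683; Cisuralian 298.9 − 273.01 = 25.89; Miocene 23.03 − 5.333 = 17.697; Eocene 56 − 33.9 = 22.1; Lopingian 259.51 − 251.902 = 7.608; Paleocene 66 − 56 = 10; Holocene 0.0117 − 0 = 0.0117.
Ranking these from longest: Cisuralian > Eocene > Terreneuvian > Miocene > Paleocene > Lopingian > Pleistocene > Holocene.
Position 3 in that ranking is Terreneuvian, which lasted 17.8 Myr.

Terreneuvian, 17.8 million years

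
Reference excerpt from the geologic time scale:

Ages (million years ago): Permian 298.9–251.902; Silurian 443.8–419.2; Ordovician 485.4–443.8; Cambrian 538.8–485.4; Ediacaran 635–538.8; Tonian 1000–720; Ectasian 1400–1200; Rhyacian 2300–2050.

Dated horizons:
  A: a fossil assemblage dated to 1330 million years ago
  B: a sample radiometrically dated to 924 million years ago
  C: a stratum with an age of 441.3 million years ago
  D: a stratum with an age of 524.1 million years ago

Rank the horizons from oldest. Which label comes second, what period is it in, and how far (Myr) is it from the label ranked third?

B, in the Tonian; 399.9 million years to D

Larger Ma means older, so oldest first: A 1330 > B 924 > D 524.1 > C 441.3.
Counting 2 along gives B (924 Ma); the excerpt puts that inside the Tonian, 1000–720 Ma.
Next in line is D (524.1 Ma), and 924 − 524.1 = 399.9 Myr.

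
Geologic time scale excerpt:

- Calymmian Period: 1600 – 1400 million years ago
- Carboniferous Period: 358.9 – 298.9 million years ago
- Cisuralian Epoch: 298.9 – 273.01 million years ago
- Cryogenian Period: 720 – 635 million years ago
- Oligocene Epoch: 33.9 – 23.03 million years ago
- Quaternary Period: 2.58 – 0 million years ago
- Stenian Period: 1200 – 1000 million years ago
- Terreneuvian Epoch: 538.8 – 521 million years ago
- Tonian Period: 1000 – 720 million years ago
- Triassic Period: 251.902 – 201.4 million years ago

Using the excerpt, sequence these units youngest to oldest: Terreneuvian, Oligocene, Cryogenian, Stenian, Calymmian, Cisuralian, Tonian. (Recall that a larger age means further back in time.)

The oldest of these is Calymmian (starts 1600 Ma) and the youngest is Oligocene (ends 23.03 Ma).
In between, by decreasing start age: Stenian (1200), Tonian (1000), Cryogenian (720), Terreneuvian (538.8), Cisuralian (298.9).
Listing youngest first means reversing that sequence.

Oligocene → Cisuralian → Terreneuvian → Cryogenian → Tonian → Stenian → Calymmian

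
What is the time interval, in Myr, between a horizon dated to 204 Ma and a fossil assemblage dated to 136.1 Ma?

67.9 million years

204 − 136.1 = 67.9 million years.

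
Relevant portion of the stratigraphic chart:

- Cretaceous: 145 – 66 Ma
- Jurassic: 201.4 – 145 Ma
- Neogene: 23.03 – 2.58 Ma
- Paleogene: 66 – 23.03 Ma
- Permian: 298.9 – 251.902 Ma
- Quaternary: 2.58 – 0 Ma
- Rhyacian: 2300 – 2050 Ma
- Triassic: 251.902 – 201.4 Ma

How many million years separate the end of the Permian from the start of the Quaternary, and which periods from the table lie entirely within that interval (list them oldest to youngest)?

249.322 million years; Triassic, Jurassic, Cretaceous, Paleogene, Neogene

End of Permian = 251.902 Ma; start of Quaternary = 2.58 Ma.
Gap = 251.902 − 2.58 = 249.322 Myr.
Periods wholly inside 251.902–2.58 Ma: Triassic (251.902–201.4), Jurassic (201.4–145), Cretaceous (145–66), Paleogene (66–23.03), Neogene (23.03–2.58).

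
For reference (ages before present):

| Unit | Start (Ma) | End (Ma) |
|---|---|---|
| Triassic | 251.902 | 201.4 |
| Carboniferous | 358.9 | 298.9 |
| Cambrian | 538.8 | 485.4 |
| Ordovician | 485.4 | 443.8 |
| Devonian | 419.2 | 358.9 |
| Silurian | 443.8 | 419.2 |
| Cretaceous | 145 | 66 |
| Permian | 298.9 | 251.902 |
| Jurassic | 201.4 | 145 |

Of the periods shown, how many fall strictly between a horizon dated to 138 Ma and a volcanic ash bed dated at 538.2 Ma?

The older date is 538.2 Ma and the younger is 138 Ma.
Periods with start < 538.2 and end > 138 Ma: Ordovician (485.4–443.8), Silurian (443.8–419.2), Devonian (419.2–358.9), Carboniferous (358.9–298.9), Permian (298.9–251.902), Triassic (251.902–201.4), Jurassic (201.4–145).
That is 7 complete periods.

7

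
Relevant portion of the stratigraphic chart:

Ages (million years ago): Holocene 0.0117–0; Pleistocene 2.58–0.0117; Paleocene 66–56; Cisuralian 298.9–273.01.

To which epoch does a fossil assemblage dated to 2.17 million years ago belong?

2.17 Ma lies between 2.58 and 0.0117 Ma, so it falls in the Pleistocene.

Pleistocene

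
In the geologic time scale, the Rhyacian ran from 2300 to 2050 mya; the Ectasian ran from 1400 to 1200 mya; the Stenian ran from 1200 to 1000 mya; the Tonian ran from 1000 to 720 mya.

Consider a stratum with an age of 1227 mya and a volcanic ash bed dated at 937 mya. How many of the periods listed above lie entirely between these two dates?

1

The older date is 1227 Ma and the younger is 937 Ma.
Periods with start < 1227 and end > 937 Ma: Stenian (1200–1000).
That is 1 complete period.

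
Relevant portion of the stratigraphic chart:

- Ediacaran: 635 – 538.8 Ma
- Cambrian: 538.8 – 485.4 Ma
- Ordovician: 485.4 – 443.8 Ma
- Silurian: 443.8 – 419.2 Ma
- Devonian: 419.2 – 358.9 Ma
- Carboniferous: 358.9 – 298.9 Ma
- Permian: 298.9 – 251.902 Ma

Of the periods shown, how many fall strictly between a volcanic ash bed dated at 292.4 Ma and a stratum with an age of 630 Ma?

The older date is 630 Ma and the younger is 292.4 Ma.
Periods with start < 630 and end > 292.4 Ma: Cambrian (538.8–485.4), Ordovician (485.4–443.8), Silurian (443.8–419.2), Devonian (419.2–358.9), Carboniferous (358.9–298.9).
That is 5 complete periods.

5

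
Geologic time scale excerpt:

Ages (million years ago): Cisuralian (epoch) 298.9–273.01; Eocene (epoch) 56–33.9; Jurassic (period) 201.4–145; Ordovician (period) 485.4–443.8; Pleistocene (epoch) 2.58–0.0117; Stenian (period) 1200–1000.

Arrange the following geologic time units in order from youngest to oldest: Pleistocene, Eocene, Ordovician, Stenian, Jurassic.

Pleistocene, then Eocene, then Jurassic, then Ordovician, then Stenian

Sorting by start age (ascending Ma, since larger Ma = older): Pleistocene start 2.58, Eocene start 56, Jurassic start 201.4, Ordovician start 485.4, Stenian start 1200.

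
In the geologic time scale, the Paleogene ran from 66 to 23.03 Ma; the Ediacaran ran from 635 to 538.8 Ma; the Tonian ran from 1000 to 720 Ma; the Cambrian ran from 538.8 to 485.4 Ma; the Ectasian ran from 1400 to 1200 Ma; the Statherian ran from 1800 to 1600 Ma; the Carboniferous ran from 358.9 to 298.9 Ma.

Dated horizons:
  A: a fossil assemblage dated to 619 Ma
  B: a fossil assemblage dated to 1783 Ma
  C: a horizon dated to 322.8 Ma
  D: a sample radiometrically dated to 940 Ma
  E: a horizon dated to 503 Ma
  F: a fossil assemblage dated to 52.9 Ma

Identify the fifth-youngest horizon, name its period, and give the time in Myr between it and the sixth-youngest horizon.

Sorted youngest-first by Ma: F (52.9), C (322.8), E (503), A (619), D (940), B (1783).
The fifth youngest is D at 940 Ma, which lies in 1000–720 Ma: the Tonian.
The sixth youngest is B at 1783 Ma; separation = |940 − 1783| = 843 Myr.

D, in the Tonian; 843 million years to B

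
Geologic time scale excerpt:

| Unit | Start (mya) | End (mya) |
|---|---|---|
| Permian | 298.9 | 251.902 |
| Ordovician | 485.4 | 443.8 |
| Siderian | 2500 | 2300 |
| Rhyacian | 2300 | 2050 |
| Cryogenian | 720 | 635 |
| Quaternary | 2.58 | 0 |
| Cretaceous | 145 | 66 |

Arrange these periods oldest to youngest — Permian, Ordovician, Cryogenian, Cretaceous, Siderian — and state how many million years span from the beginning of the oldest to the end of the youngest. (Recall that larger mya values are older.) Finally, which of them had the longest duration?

Siderian → Cryogenian → Ordovician → Permian → Cretaceous; total span 2434 Myr; longest is Siderian

From the excerpt: Permian 298.9–251.902; Ordovician 485.4–443.8; Cryogenian 720–635; Cretaceous 145–66; Siderian 2500–2300 (Ma).
Larger Ma is earlier, so the oldest is Siderian and the youngest is Cretaceous; oldest to youngest: Siderian, Cryogenian, Ordovician, Permian, Cretaceous.
Oldest start 2500 minus youngest end 66 gives 2434 Myr overall.
Individual lengths (start − end): Siderian 200; Ordovician 41.6; Permian 46.998; Cryogenian 85; Cretaceous 79. The largest is Siderian at 200 Myr.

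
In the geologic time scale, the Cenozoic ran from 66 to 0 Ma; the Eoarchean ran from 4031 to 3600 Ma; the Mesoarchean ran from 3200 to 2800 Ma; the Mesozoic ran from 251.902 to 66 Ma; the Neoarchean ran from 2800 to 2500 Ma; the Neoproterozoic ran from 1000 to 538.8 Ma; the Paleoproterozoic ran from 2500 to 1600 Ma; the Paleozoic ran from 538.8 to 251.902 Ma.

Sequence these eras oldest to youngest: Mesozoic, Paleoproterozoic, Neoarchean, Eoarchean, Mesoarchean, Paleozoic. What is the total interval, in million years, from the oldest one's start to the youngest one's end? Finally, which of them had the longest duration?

Eoarchean, Mesoarchean, Neoarchean, Paleoproterozoic, Paleozoic, Mesozoic; total span 3965 Myr; longest is Paleoproterozoic

From the excerpt: Mesozoic 251.902–66; Paleoproterozoic 2500–1600; Neoarchean 2800–2500; Eoarchean 4031–3600; Mesoarchean 3200–2800; Paleozoic 538.8–251.902 (Ma).
Larger Ma is earlier, so the oldest is Eoarchean and the youngest is Mesozoic; oldest to youngest: Eoarchean, Mesoarchean, Neoarchean, Paleoproterozoic, Paleozoic, Mesozoic.
Oldest start 4031 minus youngest end 66 gives 3965 Myr overall.
Individual lengths (start − end): Neoarchean 300; Eoarchean 431; Mesoarchean 400; Paleozoic 286.898; Paleoproterozoic 900; Mesozoic 185.902. The largest is Paleoproterozoic at 900 Myr.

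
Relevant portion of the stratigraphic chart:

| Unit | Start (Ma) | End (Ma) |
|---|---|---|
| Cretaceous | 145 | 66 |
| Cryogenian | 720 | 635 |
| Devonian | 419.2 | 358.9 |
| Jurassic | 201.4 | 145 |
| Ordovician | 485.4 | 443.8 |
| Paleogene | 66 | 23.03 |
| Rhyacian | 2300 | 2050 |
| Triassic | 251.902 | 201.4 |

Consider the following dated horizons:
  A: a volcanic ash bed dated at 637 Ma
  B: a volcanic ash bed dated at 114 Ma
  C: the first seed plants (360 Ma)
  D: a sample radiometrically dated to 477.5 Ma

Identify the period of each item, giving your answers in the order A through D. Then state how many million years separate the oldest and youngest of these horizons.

A — Cryogenian; B — Cretaceous; C — Devonian; D — Ordovician; span 523 million years

Match each age against the start–end ranges in the excerpt: A = 637 Ma → Cryogenian (720–635); B = 114 Ma → Cretaceous (145–66); C = 360 Ma → Devonian (419.2–358.9); D = 477.5 Ma → Ordovician (485.4–443.8).
The largest age is 637 Ma and the smallest is 114 Ma; their difference is 523 Myr.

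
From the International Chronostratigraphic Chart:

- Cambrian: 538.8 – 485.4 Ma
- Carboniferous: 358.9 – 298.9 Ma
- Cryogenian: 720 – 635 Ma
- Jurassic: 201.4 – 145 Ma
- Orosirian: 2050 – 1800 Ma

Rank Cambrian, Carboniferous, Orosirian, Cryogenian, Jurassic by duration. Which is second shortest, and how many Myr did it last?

Start − end for each: Cambrian 538.8 − 485.4 = 53.4; Carboniferous 358.9 − 298.9 = 60; Orosirian 2050 − 1800 = 250; Cryogenian 720 − 635 = 85; Jurassic 201.4 − 145 = 56.4.
Ranking these from shortest: Cambrian < Jurassic < Carboniferous < Cryogenian < Orosirian.
Position 2 in that ranking is Jurassic, which lasted 56.4 Myr.

Jurassic, 56.4 million years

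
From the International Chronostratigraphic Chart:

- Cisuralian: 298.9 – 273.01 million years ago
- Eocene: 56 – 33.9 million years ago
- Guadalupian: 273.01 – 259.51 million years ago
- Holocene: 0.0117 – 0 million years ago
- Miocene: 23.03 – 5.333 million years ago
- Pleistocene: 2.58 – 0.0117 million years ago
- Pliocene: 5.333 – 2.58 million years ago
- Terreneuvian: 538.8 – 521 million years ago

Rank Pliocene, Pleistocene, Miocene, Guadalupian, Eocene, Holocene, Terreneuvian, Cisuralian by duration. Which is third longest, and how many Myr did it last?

Terreneuvian, 17.8 million years

Durations: Pliocene 2.753; Pleistocene 2.5683; Miocene 17.697; Guadalupian 13.5; Eocene 22.1; Holocene 0.0117; Terreneuvian 17.8; Cisuralian 25.89 Myr.
Sorted longest-first: Cisuralian (25.89), Eocene (22.1), Terreneuvian (17.8), Miocene (17.697), Guadalupian (13.5), Pliocene (2.753), Pleistocene (2.5683), Holocene (0.0117).
The third longest is Terreneuvian at 17.8 Myr.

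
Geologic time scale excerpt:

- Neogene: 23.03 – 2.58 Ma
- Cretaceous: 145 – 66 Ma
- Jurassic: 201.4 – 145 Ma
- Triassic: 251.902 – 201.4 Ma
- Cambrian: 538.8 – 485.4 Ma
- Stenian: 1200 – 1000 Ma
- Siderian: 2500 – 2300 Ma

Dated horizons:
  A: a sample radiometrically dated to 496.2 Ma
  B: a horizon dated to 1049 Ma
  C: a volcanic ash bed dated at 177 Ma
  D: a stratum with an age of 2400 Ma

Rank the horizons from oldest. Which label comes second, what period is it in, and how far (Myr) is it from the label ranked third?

Sorted oldest-first by Ma: D (2400), B (1049), A (496.2), C (177).
The second oldest is B at 1049 Ma, which lies in 1200–1000 Ma: the Stenian.
The third oldest is A at 496.2 Ma; separation = |1049 − 496.2| = 552.8 Myr.

B, in the Stenian; 552.8 million years to A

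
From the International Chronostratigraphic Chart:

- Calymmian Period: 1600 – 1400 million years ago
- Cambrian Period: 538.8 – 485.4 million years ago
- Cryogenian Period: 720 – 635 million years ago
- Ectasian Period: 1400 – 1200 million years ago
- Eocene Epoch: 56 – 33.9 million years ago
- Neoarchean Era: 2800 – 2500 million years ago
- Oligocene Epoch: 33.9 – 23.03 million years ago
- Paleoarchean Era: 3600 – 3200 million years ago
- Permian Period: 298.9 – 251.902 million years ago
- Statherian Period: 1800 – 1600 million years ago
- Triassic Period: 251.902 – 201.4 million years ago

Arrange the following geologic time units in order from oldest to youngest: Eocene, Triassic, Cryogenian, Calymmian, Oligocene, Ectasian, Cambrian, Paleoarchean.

Read off each span (Ma): Eocene 56–33.9; Triassic 251.902–201.4; Cryogenian 720–635; Calymmian 1600–1400; Oligocene 33.9–23.03; Ectasian 1400–1200; Cambrian 538.8–485.4; Paleoarchean 3600–3200.
Larger Ma is older, so oldest→youngest is Paleoarchean, Calymmian, Ectasian, Cryogenian, Cambrian, Triassic, Eocene, Oligocene.

Paleoarchean, Calymmian, Ectasian, Cryogenian, Cambrian, Triassic, Eocene, Oligocene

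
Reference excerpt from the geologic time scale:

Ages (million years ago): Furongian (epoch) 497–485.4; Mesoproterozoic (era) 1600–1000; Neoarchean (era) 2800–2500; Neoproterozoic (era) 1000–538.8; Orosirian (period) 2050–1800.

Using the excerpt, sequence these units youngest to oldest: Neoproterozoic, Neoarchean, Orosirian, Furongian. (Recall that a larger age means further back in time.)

Sorting by start age (ascending Ma, since larger Ma = older): Furongian began 497, Neoproterozoic began 1000, Orosirian began 2050, Neoarchean began 2800.

Furongian → Neoproterozoic → Orosirian → Neoarchean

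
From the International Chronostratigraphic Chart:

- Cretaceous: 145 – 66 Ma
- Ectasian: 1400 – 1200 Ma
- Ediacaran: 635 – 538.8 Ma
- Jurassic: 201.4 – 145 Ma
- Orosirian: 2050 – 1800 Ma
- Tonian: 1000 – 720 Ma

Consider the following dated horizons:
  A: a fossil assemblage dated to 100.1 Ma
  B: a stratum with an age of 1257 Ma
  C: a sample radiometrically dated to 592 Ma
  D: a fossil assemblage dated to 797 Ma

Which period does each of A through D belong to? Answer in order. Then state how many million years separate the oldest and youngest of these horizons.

A — Cretaceous; B — Ectasian; C — Ediacaran; D — Tonian; span 1156.9 million years

Match each age against the start–end ranges in the excerpt: A = 100.1 Ma → Cretaceous (145–66); B = 1257 Ma → Ectasian (1400–1200); C = 592 Ma → Ediacaran (635–538.8); D = 797 Ma → Tonian (1000–720).
The largest age is 1257 Ma and the smallest is 100.1 Ma; their difference is 1156.9 Myr.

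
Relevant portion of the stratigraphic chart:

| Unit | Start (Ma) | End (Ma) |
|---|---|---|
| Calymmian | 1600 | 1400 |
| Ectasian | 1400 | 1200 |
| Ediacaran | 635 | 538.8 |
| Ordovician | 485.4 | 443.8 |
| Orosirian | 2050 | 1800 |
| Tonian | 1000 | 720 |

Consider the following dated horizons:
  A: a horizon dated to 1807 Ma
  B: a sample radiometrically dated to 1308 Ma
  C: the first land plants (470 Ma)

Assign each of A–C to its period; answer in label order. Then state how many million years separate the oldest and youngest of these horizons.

A: 1807 Ma lies in 2050–1800 Ma, so Orosirian.
B: 1308 Ma lies in 1400–1200 Ma, so Ectasian.
C: 470 Ma lies in 485.4–443.8 Ma, so Ordovician.
Oldest = 1807 Ma, youngest = 470 Ma → span 1337 Myr.

A — Orosirian; B — Ectasian; C — Ordovician; span 1337 million years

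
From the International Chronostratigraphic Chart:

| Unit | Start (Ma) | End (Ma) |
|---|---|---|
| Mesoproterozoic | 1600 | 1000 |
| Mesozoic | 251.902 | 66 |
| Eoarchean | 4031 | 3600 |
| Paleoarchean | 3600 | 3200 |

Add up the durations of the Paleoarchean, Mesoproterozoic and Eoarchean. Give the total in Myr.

Each duration: Paleoarchean = 400; Mesoproterozoic = 600; Eoarchean = 431.
Sum: 400 + 600 + 431 = 1431 Myr.

1431 million years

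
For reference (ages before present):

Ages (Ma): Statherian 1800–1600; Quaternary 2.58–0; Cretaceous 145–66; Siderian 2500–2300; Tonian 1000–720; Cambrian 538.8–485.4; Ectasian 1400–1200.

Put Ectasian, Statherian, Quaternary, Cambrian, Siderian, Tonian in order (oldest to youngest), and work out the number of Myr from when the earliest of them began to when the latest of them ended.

Siderian → Statherian → Ectasian → Tonian → Cambrian → Quaternary; total span 2500 Myr

From the excerpt: Ectasian 1400–1200; Statherian 1800–1600; Quaternary 2.58–0; Cambrian 538.8–485.4; Siderian 2500–2300; Tonian 1000–720 (Ma).
Larger Ma is earlier, so the oldest is Siderian and the youngest is Quaternary; oldest to youngest: Siderian, Statherian, Ectasian, Tonian, Cambrian, Quaternary.
Oldest start 2500 minus youngest end 0 gives 2500 Myr overall.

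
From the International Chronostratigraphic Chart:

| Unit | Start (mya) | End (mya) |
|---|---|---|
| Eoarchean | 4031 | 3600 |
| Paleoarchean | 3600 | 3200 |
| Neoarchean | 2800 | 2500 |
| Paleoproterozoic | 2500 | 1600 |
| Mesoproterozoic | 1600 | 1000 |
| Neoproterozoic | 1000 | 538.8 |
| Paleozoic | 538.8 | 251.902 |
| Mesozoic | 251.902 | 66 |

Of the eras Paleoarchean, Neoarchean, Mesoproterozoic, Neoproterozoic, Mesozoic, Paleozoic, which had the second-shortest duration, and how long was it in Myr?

Paleozoic, 286.898 million years

Durations: Paleoarchean 400; Neoarchean 300; Mesoproterozoic 600; Neoproterozoic 461.2; Mesozoic 185.902; Paleozoic 286.898 Myr.
Sorted shortest-first: Mesozoic (185.902), Paleozoic (286.898), Neoarchean (300), Paleoarchean (400), Neoproterozoic (461.2), Mesoproterozoic (600).
The second shortest is Paleozoic at 286.898 Myr.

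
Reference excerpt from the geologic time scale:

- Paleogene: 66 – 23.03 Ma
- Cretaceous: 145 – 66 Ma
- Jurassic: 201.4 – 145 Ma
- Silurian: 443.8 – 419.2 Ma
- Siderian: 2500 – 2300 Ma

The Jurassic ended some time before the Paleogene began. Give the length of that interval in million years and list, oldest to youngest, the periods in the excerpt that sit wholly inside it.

The Jurassic closes at 145 Ma and the Paleogene opens at 66 Ma, so the interval is 145 − 66 = 79 Myr.
A period fits inside if it starts at or after 145 Ma and ends at or before 66 Ma; oldest first that gives Cretaceous.

79 million years; Cretaceous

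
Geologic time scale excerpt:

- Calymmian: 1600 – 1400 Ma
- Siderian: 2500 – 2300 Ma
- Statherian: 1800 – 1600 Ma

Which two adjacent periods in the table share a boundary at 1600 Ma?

The Statherian ends at 1600 Ma and the Calymmian begins at 1600 Ma, so they share that boundary.

Statherian and Calymmian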